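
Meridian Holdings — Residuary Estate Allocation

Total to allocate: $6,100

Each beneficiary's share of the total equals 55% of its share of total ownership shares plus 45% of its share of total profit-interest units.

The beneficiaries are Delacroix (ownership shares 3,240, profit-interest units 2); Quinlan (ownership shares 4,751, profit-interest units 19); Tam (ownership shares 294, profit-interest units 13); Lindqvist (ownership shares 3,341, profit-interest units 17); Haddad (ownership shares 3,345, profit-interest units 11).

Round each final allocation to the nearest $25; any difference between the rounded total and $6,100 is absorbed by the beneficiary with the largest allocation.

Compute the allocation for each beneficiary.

Totals — ownership shares 14,971, profit-interest units 62.
Combined weights (55% ownership shares + 45% profit-interest units): Delacroix 0.1335; Quinlan 0.3124; Tam 0.1052; Lindqvist 0.2461; Haddad 0.2027.
Pro-rata amounts: Delacroix 814.63; Quinlan 1,905.91; Tam 641.45; Lindqvist 1,501.38; Haddad 1,236.63.
After rounding ($25): Delacroix $825; Quinlan $1,900; Tam $650; Lindqvist $1,500; Haddad $1,225. Sum = $6,100.
No rounding difference to absorb.

Delacroix: $825; Quinlan: $1,900; Tam: $650; Lindqvist: $1,500; Haddad: $1,225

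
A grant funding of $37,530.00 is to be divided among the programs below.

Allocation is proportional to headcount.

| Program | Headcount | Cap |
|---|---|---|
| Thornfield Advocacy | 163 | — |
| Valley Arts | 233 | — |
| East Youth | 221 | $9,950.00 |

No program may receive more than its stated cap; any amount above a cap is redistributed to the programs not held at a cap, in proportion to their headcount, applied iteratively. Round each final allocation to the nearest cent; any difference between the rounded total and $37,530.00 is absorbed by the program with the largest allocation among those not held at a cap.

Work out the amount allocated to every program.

Thornfield Advocacy: $11,352.37 | Valley Arts: $16,227.63 | East Youth: $9,950.00

Sum of headcount: 617.
Proportional shares (ignoring caps): Thornfield Advocacy 9,914.7326; Valley Arts 14,172.5932; East Youth 13,442.6742.
Capped: East Youth ($9,950.00); remaining pool $27,580.00 reallocated over remaining headcount 396.
Shares after redistribution: Thornfield Advocacy 11,352.3737 → $11,352.37; Valley Arts 16,227.6263 → $16,227.63.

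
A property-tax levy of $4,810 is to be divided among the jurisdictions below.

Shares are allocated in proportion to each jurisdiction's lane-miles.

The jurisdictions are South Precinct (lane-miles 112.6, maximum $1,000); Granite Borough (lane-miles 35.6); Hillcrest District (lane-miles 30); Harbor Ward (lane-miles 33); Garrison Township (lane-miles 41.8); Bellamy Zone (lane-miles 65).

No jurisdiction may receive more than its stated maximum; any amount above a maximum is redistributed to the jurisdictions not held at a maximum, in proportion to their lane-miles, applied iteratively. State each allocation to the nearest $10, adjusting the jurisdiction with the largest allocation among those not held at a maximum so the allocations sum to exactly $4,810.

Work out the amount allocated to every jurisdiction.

Combined lane-miles = 318.
Unconstrained shares: South Precinct 1,703.16; Granite Borough 538.48; Hillcrest District 453.77; Harbor Ward 499.15; Garrison Township 632.26; Bellamy Zone 983.18.
Cap binds for South Precinct ($1,000); remaining pool $3,810 reallocated over remaining lane-miles 205.4.
Shares after redistribution: Granite Borough 660.35 → $660; Hillcrest District 556.48 → $560; Harbor Ward 612.12 → $610; Garrison Township 775.36 → $780; Bellamy Zone 1,205.70 → $1,210.
Rounding difference −$10 applied to Bellamy Zone → $1,200.

South Precinct: $1,000 | Granite Borough: $660 | Hillcrest District: $560 | Harbor Ward: $610 | Garrison Township: $780 | Bellamy Zone: $1,200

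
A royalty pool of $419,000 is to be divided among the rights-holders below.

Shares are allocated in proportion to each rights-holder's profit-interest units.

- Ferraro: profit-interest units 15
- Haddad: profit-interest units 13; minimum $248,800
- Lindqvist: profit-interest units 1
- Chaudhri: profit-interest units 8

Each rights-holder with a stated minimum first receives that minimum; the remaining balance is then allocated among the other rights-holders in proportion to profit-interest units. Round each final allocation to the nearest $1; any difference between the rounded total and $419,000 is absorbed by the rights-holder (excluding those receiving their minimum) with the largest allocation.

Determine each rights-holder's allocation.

Ferraro: $106,375 · Haddad: $248,800 · Lindqvist: $7,092 · Chaudhri: $56,733

Fund the minimums — Haddad $248,800. Residual $170,200.
Residual split over remaining profit-interest units 24: Ferraro 106,375.00 → $106,375; Lindqvist 7,091.67 → $7,092; Chaudhri 56,733.33 → $56,733.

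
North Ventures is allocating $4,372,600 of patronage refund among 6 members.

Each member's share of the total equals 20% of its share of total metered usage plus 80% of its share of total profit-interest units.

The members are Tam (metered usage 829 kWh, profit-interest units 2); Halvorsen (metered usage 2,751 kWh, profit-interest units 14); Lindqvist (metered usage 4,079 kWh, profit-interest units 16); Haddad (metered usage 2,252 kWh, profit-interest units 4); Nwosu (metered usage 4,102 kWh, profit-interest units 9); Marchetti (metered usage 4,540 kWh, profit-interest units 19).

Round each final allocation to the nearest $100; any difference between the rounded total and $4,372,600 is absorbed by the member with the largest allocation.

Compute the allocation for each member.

Metered usage total 18,553; profit-interest units total 64.
Combined weights (20% metered usage + 80% profit-interest units): Tam 0.0339; Halvorsen 0.2047; Lindqvist 0.2440; Haddad 0.0743; Nwosu 0.1567; Marchetti 0.2864.
Raw shares: Tam 148,391.00; Halvorsen 894,876.99; Lindqvist 1,066,789.02; Haddad 324,780.98; Nwosu 685,270.65; Marchetti 1,252,491.36.
At nearest $100: Tam $148,400; Halvorsen $894,900; Lindqvist $1,066,800; Haddad $324,800; Nwosu $685,300; Marchetti $1,252,500. Sum = $4,372,700.
Difference $4,372,600 − $4,372,700 = −$100 applied to largest allocation (Marchetti): Marchetti becomes $1,252,400.

Tam: $148,400 · Halvorsen: $894,900 · Lindqvist: $1,066,800 · Haddad: $324,800 · Nwosu: $685,300 · Marchetti: $1,252,400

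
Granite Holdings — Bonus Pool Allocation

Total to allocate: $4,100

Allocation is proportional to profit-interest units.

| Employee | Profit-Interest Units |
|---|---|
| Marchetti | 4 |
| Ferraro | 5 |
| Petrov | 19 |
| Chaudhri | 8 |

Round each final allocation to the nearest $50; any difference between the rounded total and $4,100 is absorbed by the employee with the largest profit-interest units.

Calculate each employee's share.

Marchetti: $450; Ferraro: $550; Petrov: $2,200; Chaudhri: $900

Combined profit-interest units = 36.
Unrounded shares: Marchetti 4/36 × $4,100 = 455.56; Ferraro 5/36 × $4,100 = 569.44; Petrov 19/36 × $4,100 = 2,163.89; Chaudhri 8/36 × $4,100 = 911.11.
Rounded to nearest $50: Marchetti $450; Ferraro $550; Petrov $2,150; Chaudhri $900. Sum = $4,050.
Difference $4,100 − $4,050 = +$50 applied to largest profit-interest units (Petrov): Petrov becomes $2,200.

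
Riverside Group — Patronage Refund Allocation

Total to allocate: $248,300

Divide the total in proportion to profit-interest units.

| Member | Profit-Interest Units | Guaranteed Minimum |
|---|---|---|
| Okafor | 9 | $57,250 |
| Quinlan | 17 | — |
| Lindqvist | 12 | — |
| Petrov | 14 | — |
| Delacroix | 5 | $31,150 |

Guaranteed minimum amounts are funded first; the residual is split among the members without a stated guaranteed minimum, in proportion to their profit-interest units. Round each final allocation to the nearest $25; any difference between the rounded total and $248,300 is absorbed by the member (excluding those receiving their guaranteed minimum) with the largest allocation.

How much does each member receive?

Okafor: $57,250 · Quinlan: $63,225 · Lindqvist: $44,625 · Petrov: $52,050 · Delacroix: $31,150

Minimums first: Okafor $57,250; Delacroix $31,150. Residual $159,900.
Residual split over remaining profit-interest units 43: Quinlan 63,216.28 → $63,225; Lindqvist 44,623.26 → $44,625; Petrov 52,060.47 → $52,050.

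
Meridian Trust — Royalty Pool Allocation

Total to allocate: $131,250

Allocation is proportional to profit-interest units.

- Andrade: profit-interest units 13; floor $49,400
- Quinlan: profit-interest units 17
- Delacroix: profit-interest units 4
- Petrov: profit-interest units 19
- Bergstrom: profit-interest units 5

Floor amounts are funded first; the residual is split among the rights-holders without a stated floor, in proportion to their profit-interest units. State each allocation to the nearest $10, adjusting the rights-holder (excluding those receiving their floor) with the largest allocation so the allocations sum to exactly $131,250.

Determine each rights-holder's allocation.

Guaranteed amounts: Andrade $49,400. Remaining pool $81,850.
Remaining pool split over remaining profit-interest units 45: Quinlan 30,921.11 → $30,920; Delacroix 7,275.56 → $7,280; Petrov 34,558.89 → $34,560; Bergstrom 9,094.44 → $9,090.

Andrade: $49,400 | Quinlan: $30,920 | Delacroix: $7,280 | Petrov: $34,560 | Bergstrom: $9,090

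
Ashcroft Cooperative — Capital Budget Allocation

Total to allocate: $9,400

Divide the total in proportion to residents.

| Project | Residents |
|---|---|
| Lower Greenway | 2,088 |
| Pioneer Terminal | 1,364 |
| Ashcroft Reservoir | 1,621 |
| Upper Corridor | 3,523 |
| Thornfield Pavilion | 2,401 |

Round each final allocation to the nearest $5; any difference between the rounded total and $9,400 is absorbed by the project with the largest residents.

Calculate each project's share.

Sum of residents: 2,088 + 1,364 + 1,621 + 3,523 + 2,401 = 10,997.
Pro-rata amounts: Lower Greenway 1,784.78; Pioneer Terminal 1,165.92; Ashcroft Reservoir 1,385.60; Upper Corridor 3,011.38; Thornfield Pavilion 2,052.32.
After rounding ($5): Lower Greenway $1,785; Pioneer Terminal $1,165; Ashcroft Reservoir $1,385; Upper Corridor $3,010; Thornfield Pavilion $2,050. Sum = $9,395.
Difference $9,400 − $9,395 = +$5 applied to largest residents (Upper Corridor): Upper Corridor becomes $3,015.

Lower Greenway: $1,785 | Pioneer Terminal: $1,165 | Ashcroft Reservoir: $1,385 | Upper Corridor: $3,015 | Thornfield Pavilion: $2,050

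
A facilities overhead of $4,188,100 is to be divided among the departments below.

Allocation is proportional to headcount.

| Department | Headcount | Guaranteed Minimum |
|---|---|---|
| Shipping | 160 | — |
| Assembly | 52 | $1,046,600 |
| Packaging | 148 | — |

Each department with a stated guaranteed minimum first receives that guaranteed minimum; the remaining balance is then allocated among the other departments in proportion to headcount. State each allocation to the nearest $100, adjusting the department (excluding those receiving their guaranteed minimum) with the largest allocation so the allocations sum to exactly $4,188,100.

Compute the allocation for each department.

Minimums first: Assembly $1,046,600. Residual $3,141,500.
Residual split over remaining headcount 308: Shipping 1,631,948.05 → $1,631,900; Packaging 1,509,551.95 → $1,509,600.

Shipping: $1,631,900; Assembly: $1,046,600; Packaging: $1,509,600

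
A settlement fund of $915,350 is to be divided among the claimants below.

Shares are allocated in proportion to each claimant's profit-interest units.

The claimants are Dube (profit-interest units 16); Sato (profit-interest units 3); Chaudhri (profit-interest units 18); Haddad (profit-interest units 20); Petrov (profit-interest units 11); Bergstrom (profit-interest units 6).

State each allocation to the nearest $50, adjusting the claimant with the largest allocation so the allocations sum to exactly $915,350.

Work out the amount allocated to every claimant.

Sum of profit-interest units: 74.
Unrounded shares: Dube 16/74 × $915,350 = 197,913.51; Sato 3/74 × $915,350 = 37,108.78; Chaudhri 18/74 × $915,350 = 222,652.70; Haddad 20/74 × $915,350 = 247,391.89; Petrov 11/74 × $915,350 = 136,065.54; Bergstrom 6/74 × $915,350 = 74,217.57.
Rounded to nearest $50: Dube $197,900; Sato $37,100; Chaudhri $222,650; Haddad $247,400; Petrov $136,050; Bergstrom $74,200. Sum = $915,300.
Difference $915,350 − $915,300 = +$50 applied to largest allocation (Haddad): Haddad becomes $247,450.

Dube: $197,900 · Sato: $37,100 · Chaudhri: $222,650 · Haddad: $247,450 · Petrov: $136,050 · Bergstrom: $74,200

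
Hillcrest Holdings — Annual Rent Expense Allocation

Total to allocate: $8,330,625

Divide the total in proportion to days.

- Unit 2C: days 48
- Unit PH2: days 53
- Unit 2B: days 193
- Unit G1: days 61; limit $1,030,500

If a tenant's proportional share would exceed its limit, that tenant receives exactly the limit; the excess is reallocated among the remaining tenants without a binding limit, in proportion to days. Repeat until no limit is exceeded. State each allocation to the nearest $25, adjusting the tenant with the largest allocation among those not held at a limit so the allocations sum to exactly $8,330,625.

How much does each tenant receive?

Unit 2C: $1,191,850; Unit PH2: $1,316,000; Unit 2B: $4,792,275; Unit G1: $1,030,500

Combined days = 355.
Unconstrained shares: Unit 2C 1,126,394.37; Unit PH2 1,243,727.11; Unit 2B 4,529,044.01; Unit G1 1,431,459.51.
Cap binds for Unit G1 ($1,030,500); residual $7,300,125 reallocated over remaining days 294.
Shares after redistribution: Unit 2C 1,191,857.14 → $1,191,850; Unit PH2 1,316,008.93 → $1,316,000; Unit 2B 4,792,258.93 → $4,792,250.
Rounding difference +$25 applied to Unit 2B → $4,792,275.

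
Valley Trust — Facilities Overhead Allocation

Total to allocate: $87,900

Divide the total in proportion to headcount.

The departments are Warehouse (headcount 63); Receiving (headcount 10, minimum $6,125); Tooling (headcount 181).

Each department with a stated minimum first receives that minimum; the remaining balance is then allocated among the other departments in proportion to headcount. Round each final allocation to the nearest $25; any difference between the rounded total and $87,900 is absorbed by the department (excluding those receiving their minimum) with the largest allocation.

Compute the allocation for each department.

Fund the minimums — Receiving $6,125. Remaining pool $81,775.
Remaining pool split over remaining headcount 244: Warehouse 21,114.04 → $21,125; Tooling 60,660.96 → $60,650.

Warehouse: $21,125; Receiving: $6,125; Tooling: $60,650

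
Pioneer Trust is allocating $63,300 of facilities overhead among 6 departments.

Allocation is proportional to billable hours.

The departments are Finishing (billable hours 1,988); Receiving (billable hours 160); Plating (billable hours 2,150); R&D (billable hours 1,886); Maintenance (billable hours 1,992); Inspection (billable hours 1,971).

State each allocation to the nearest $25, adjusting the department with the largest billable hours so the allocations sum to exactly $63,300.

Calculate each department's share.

Billable hours total: 1,988 + 160 + 2,150 + 1,886 + 1,992 + 1,971 = 10,147.
Unrounded shares: Finishing 12,401.73; Receiving 998.13; Plating 13,412.34; R&D 11,765.43; Maintenance 12,426.69; Inspection 12,295.68.
After rounding ($25): Finishing $12,400; Receiving $1,000; Plating $13,400; R&D $11,775; Maintenance $12,425; Inspection $12,300. Sum = $63,300.
Sum already equals the total — no adjustment.

Finishing: $12,400 | Receiving: $1,000 | Plating: $13,400 | R&D: $11,775 | Maintenance: $12,425 | Inspection: $12,300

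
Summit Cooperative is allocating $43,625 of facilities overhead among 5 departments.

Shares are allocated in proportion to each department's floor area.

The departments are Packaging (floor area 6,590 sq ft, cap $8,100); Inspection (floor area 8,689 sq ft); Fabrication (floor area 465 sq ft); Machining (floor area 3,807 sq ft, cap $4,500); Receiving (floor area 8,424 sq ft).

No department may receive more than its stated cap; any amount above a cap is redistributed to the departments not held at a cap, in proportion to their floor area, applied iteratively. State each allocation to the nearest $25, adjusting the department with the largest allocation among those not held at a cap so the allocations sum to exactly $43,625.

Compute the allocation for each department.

Sum of floor area: 27,975.
Proportional shares (ignoring caps): Packaging 10,276.63; Inspection 13,549.87; Fabrication 725.13; Machining 5,936.74; Receiving 13,136.62.
Capped: Packaging ($8,100), Machining ($4,500); balance $31,025 reallocated over remaining floor area 17,578.
Remaining shares: Inspection 15,336.00 → $15,325; Fabrication 820.72 → $825; Receiving 14,868.28 → $14,875.

Packaging: $8,100 | Inspection: $15,325 | Fabrication: $825 | Machining: $4,500 | Receiving: $14,875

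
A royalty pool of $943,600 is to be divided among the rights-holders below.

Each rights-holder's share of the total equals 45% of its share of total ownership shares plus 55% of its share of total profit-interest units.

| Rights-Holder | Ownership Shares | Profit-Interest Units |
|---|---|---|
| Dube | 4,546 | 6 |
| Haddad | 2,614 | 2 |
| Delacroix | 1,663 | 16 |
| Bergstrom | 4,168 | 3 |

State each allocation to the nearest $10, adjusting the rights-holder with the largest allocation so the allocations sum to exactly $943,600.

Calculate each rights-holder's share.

Ownership shares total 12,991; profit-interest units total 27.
Blended shares (45% ownership shares + 55% profit-interest units): Dube 0.2797; Haddad 0.1313; Delacroix 0.3835; Bergstrom 0.2055.
Unrounded shares: Dube 263,918.11; Haddad 123,883.40; Delacroix 361,900.03; Bergstrom 193,898.46.
At nearest $10: Dube $263,920; Haddad $123,880; Delacroix $361,900; Bergstrom $193,900. Sum = $943,600.
Rounded total matches; no reconciliation needed.

Dube: $263,920; Haddad: $123,880; Delacroix: $361,900; Bergstrom: $193,900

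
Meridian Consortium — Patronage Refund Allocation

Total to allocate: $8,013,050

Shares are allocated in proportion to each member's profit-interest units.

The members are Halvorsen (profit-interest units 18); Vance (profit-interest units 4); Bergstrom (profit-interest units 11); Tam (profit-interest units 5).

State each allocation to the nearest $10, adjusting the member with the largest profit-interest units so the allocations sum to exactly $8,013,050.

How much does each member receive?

Combined profit-interest units = 38.
Proportional shares: Halvorsen 18/38 × $8,013,050 = 3,795,655.26; Vance 4/38 × $8,013,050 = 843,478.95; Bergstrom 11/38 × $8,013,050 = 2,319,567.11; Tam 5/38 × $8,013,050 = 1,054,348.68.
After rounding ($10): Halvorsen $3,795,660; Vance $843,480; Bergstrom $2,319,570; Tam $1,054,350. Sum = $8,013,060.
Difference $8,013,050 − $8,013,060 = −$10 applied to largest profit-interest units (Halvorsen): Halvorsen becomes $3,795,650.

Halvorsen: $3,795,650 · Vance: $843,480 · Bergstrom: $2,319,570 · Tam: $1,054,350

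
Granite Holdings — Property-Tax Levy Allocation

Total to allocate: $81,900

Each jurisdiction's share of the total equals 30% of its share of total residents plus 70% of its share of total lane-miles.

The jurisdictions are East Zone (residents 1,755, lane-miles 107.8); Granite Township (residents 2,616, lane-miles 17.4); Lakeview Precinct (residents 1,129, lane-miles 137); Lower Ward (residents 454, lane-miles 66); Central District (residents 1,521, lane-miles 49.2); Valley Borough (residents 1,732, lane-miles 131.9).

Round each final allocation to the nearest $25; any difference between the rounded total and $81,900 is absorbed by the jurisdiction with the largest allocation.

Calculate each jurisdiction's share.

East Zone: $16,825 | Granite Township: $8,950 | Lakeview Precinct: $18,425 | Lower Ward: $8,650 | Central District: $9,600 | Valley Borough: $19,450

Residents total 9,207; lane-miles total 509.3.
Blended shares (30% residents + 70% lane-miles): East Zone 0.2053; Granite Township 0.1092; Lakeview Precinct 0.2251; Lower Ward 0.1055; Central District 0.1172; Valley Borough 0.2377.
Raw shares: East Zone 16,818.07; Granite Township 8,939.77; Lakeview Precinct 18,434.45; Lower Ward 8,640.93; Central District 9,597.23; Valley Borough 19,469.54.
After rounding ($25): East Zone $16,825; Granite Township $8,950; Lakeview Precinct $18,425; Lower Ward $8,650; Central District $9,600; Valley Borough $19,475. Sum = $81,925.
Difference $81,900 − $81,925 = −$25 applied to largest allocation (Valley Borough): Valley Borough becomes $19,450.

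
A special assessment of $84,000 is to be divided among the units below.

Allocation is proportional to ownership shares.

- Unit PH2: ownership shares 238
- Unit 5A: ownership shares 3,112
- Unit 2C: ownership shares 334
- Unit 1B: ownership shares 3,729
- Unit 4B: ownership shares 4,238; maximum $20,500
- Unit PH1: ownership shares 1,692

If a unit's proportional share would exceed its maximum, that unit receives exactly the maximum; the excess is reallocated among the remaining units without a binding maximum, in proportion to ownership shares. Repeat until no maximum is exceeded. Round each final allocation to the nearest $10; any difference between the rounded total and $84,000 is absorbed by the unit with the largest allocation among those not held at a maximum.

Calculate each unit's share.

Combined ownership shares = 13,343.
Proportional shares (ignoring caps): Unit PH2 1,498.31; Unit 5A 19,591.40; Unit 2C 2,102.68; Unit 1B 23,475.68; Unit 4B 26,680.06; Unit PH1 10,651.88.
Cap binds for Unit 4B ($20,500); balance $63,500 reallocated over remaining ownership shares 9,105.
Remaining shares: Unit PH2 1,659.86 → $1,660; Unit 5A 21,703.68 → $21,700; Unit 2C 2,329.38 → $2,330; Unit 1B 26,006.75 → $26,010; Unit PH1 11,800.33 → $11,800.

Unit PH2: $1,660 | Unit 5A: $21,700 | Unit 2C: $2,330 | Unit 1B: $26,010 | Unit 4B: $20,500 | Unit PH1: $11,800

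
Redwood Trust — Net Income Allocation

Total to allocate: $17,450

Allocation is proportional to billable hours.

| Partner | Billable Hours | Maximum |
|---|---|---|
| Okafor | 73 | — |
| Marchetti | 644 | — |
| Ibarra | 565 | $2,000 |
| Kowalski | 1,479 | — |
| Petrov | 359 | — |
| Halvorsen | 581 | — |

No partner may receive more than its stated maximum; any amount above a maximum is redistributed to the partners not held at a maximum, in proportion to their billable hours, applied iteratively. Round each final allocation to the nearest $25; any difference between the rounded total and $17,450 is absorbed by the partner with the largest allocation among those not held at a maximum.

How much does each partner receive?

Billable hours total: 3,701.
Proportional shares (ignoring caps): Okafor 344.19; Marchetti 3,036.42; Ibarra 2,663.94; Kowalski 6,973.40; Petrov 1,692.66; Halvorsen 2,739.38.
Held at cap: Ibarra ($2,000); balance $15,450 reallocated over remaining billable hours 3,136.
Shares after redistribution: Okafor 359.65 → $350; Marchetti 3,172.77 → $3,175; Kowalski 7,286.53 → $7,275; Petrov 1,768.67 → $1,775; Halvorsen 2,862.39 → $2,850.
Rounding difference +$25 applied to Kowalski → $7,300.

Okafor: $350; Marchetti: $3,175; Ibarra: $2,000; Kowalski: $7,300; Petrov: $1,775; Halvorsen: $2,850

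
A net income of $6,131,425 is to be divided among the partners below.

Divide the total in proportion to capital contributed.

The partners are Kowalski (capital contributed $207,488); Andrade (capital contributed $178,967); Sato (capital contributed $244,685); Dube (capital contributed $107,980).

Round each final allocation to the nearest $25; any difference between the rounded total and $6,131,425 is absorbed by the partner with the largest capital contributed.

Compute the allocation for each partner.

Capital contributed total: 207,488 + 178,967 + 244,685 + 107,980 = 739,120.
Raw shares: Kowalski 1,721,232.15; Andrade 1,484,634.08; Sato 2,029,802.64; Dube 895,756.13.
At nearest $25: Kowalski $1,721,225; Andrade $1,484,625; Sato $2,029,800; Dube $895,750. Sum = $6,131,400.
Difference $6,131,425 − $6,131,400 = +$25 applied to largest capital contributed (Sato): Sato becomes $2,029,825.

Kowalski: $1,721,225; Andrade: $1,484,625; Sato: $2,029,825; Dube: $895,750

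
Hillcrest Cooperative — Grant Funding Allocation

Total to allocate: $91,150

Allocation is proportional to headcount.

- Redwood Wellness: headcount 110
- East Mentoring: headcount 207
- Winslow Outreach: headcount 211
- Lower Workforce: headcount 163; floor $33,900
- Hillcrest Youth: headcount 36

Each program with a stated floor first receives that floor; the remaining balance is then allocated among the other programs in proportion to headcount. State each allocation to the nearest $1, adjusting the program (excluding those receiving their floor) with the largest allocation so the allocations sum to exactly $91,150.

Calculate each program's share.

Guaranteed amounts: Lower Workforce $33,900. Residual $57,250.
Residual split over remaining headcount 564: Redwood Wellness 11,165.78 → $11,166; East Mentoring 21,011.97 → $21,012; Winslow Outreach 21,418.00 → $21,418; Hillcrest Youth 3,654.26 → $3,654.

Redwood Wellness: $11,166; East Mentoring: $21,012; Winslow Outreach: $21,418; Lower Workforce: $33,900; Hillcrest Youth: $3,654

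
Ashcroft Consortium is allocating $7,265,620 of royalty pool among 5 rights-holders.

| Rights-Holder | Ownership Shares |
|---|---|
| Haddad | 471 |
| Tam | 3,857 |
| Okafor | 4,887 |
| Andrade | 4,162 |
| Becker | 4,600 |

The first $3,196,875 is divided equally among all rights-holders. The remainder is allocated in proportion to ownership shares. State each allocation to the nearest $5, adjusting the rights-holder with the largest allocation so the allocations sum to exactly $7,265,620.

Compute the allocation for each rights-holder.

Haddad: $745,975; Tam: $1,512,330; Okafor: $1,745,455; Andrade: $1,581,365; Becker: $1,680,495

First tranche $3,196,875 split equally: $639,375 each.
Remainder $4,068,745 by ownership shares (total 17,977): Haddad 106,601.71 → $106,600; Tam 872,957.08 → $872,955; Okafor 1,106,077.59 → $1,106,080; Andrade 941,987.91 → $941,990; Becker 1,041,120.71 → $1,041,120.
Totals: Haddad $639,375 + $106,600 = $745,975; Tam $639,375 + $872,955 = $1,512,330; Okafor $639,375 + $1,106,080 = $1,745,455; Andrade $639,375 + $941,990 = $1,581,365; Becker $639,375 + $1,041,120 = $1,680,495.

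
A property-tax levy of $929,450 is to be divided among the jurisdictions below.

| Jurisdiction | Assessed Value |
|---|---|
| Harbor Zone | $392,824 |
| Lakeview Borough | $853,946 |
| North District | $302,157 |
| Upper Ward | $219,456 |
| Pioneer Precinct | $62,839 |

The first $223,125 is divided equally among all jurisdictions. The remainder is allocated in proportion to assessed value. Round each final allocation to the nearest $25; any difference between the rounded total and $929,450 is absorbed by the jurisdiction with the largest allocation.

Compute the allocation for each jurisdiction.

Harbor Zone: $196,150; Lakeview Borough: $373,975; North District: $161,175; Upper Ward: $129,275; Pioneer Precinct: $68,875

First tranche $223,125 split equally: $44,625 each.
Remainder $706,325 by assessed value (total 1,831,222): Harbor Zone 151,517.08 → $151,525; Lakeview Borough 329,377.55 → $329,375; North District 116,545.70 → $116,550; Upper Ward 84,646.90 → $84,650; Pioneer Precinct 24,237.78 → $24,250.
Rounding difference −$25 on remainder applied to Lakeview Borough.
Totals: Harbor Zone $44,625 + $151,525 = $196,150; Lakeview Borough $44,625 + $329,350 = $373,975; North District $44,625 + $116,550 = $161,175; Upper Ward $44,625 + $84,650 = $129,275; Pioneer Precinct $44,625 + $24,250 = $68,875.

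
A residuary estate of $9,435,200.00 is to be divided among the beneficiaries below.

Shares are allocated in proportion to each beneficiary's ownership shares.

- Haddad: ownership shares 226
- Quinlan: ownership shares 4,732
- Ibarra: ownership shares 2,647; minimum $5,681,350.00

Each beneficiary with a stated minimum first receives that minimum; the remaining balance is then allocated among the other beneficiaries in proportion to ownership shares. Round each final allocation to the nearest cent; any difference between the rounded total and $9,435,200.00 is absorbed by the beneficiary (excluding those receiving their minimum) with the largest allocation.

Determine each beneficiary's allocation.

Haddad: $171,111.36 · Quinlan: $3,582,738.64 · Ibarra: $5,681,350.00

Minimums first: Ibarra $5,681,350.00. Remaining pool $3,753,850.00.
Remaining pool split over remaining ownership shares 4,958: Haddad 171,111.3554 → $171,111.36; Quinlan 3,582,738.6446 → $3,582,738.64.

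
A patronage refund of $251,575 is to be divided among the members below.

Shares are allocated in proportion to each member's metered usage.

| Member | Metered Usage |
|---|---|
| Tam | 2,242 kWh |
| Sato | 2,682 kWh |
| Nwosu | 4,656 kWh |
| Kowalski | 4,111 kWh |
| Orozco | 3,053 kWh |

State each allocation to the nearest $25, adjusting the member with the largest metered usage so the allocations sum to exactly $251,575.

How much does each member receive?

Tam: $33,675 · Sato: $40,300 · Nwosu: $69,950 · Kowalski: $61,775 · Orozco: $45,875

Metered usage total: 2,242 + 2,682 + 4,656 + 4,111 + 3,053 = 16,744.
Raw shares: Tam 33,685.57; Sato 40,296.47; Nwosu 69,955.40; Kowalski 61,766.89; Orozco 45,870.67.
Rounded to nearest $25: Tam $33,675; Sato $40,300; Nwosu $69,950; Kowalski $61,775; Orozco $45,875. Sum = $251,575.
Rounded total matches; no reconciliation needed.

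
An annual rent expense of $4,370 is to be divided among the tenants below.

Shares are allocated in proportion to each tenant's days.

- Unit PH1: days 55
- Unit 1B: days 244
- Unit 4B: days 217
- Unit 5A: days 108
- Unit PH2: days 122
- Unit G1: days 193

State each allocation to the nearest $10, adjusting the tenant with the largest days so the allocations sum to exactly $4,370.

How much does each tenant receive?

Unit PH1: $260 · Unit 1B: $1,130 · Unit 4B: $1,010 · Unit 5A: $500 · Unit PH2: $570 · Unit G1: $900

Days total: 55 + 244 + 217 + 108 + 122 + 193 = 939.
Proportional shares: Unit PH1 255.96; Unit 1B 1,135.55; Unit 4B 1,009.89; Unit 5A 502.62; Unit PH2 567.77; Unit G1 898.20.
Rounded to nearest $10: Unit PH1 $260; Unit 1B $1,140; Unit 4B $1,010; Unit 5A $500; Unit PH2 $570; Unit G1 $900. Sum = $4,380.
Difference $4,370 − $4,380 = −$10 applied to largest days (Unit 1B): Unit 1B becomes $1,130.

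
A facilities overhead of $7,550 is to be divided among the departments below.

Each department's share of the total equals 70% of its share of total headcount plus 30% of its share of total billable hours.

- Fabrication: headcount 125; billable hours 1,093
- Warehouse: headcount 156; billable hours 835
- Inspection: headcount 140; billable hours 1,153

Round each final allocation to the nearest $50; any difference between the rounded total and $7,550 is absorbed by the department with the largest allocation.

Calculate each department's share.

Fabrication: $2,350 | Warehouse: $2,550 | Inspection: $2,650

Headcount total 421; billable hours total 3,081.
Composite weights (70% headcount + 30% billable hours): Fabrication 0.3143; Warehouse 0.3407; Inspection 0.3450.
Pro-rata amounts: Fabrication 2,372.70; Warehouse 2,572.19; Inspection 2,605.11.
After rounding ($50): Fabrication $2,350; Warehouse $2,550; Inspection $2,600. Sum = $7,500.
Difference $7,550 − $7,500 = +$50 applied to largest allocation (Inspection): Inspection becomes $2,650.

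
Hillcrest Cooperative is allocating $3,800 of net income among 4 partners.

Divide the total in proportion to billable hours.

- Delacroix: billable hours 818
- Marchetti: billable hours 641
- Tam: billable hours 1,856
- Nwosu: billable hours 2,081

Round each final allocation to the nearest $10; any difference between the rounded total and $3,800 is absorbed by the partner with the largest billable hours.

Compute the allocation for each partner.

Delacroix: $580 · Marchetti: $450 · Tam: $1,310 · Nwosu: $1,460

Billable hours total: 818 + 641 + 1,856 + 2,081 = 5,396.
Raw shares: Delacroix 576.06; Marchetti 451.41; Tam 1,307.04; Nwosu 1,465.49.
At nearest $10: Delacroix $580; Marchetti $450; Tam $1,310; Nwosu $1,470. Sum = $3,810.
Difference $3,800 − $3,810 = −$10 applied to largest billable hours (Nwosu): Nwosu becomes $1,460.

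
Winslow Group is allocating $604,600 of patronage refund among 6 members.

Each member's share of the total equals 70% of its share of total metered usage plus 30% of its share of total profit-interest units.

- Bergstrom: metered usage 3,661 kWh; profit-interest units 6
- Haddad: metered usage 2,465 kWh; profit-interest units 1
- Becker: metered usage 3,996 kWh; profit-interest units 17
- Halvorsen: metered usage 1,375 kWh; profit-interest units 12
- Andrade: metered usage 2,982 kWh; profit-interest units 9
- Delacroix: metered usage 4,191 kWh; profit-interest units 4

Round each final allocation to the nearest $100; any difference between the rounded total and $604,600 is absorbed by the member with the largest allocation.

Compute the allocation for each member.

Totals — metered usage 18,670, profit-interest units 49.
Composite weights (70% metered usage + 30% profit-interest units): Bergstrom 0.1740; Haddad 0.0985; Becker 0.2539; Halvorsen 0.1250; Andrade 0.1669; Delacroix 0.1816.
Proportional shares: Bergstrom 105,199.00; Haddad 59,579.37; Becker 153,510.89; Halvorsen 75,588.71; Andrade 100,912.02; Delacroix 109,810.01.
At nearest $100: Bergstrom $105,200; Haddad $59,600; Becker $153,500; Halvorsen $75,600; Andrade $100,900; Delacroix $109,800. Sum = $604,600.
Sum already equals the total — no adjustment.

Bergstrom: $105,200; Haddad: $59,600; Becker: $153,500; Halvorsen: $75,600; Andrade: $100,900; Delacroix: $109,800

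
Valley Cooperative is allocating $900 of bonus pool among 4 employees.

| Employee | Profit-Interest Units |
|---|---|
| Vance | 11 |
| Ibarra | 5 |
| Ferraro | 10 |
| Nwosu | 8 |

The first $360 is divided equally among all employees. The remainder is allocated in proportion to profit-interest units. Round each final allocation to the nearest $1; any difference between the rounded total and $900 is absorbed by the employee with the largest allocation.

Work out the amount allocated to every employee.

Vance: $265 · Ibarra: $169 · Ferraro: $249 · Nwosu: $217

$360 shared equally gives $90 per employee.
Remainder $540 by profit-interest units (total 34): Vance 174.71 → $175; Ibarra 79.41 → $79; Ferraro 158.82 → $159; Nwosu 127.06 → $127.
Totals: Vance $90 + $175 = $265; Ibarra $90 + $79 = $169; Ferraro $90 + $159 = $249; Nwosu $90 + $127 = $217.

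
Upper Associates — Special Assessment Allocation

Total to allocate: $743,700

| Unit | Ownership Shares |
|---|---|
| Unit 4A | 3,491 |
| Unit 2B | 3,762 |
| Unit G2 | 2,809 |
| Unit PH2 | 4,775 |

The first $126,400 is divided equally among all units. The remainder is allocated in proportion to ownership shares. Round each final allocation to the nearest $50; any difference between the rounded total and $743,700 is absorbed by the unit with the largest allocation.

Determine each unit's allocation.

Unit 4A: $176,850; Unit 2B: $188,100; Unit G2: $148,450; Unit PH2: $230,300

First tranche $126,400 split equally: $31,600 each.
Remainder $617,300 by ownership shares (total 14,837): Unit 4A 145,244.61 → $145,250; Unit 2B 156,519.69 → $156,500; Unit G2 116,869.70 → $116,850; Unit PH2 198,666.00 → $198,650.
Rounding difference +$50 on remainder applied to Unit PH2.
Totals: Unit 4A $31,600 + $145,250 = $176,850; Unit 2B $31,600 + $156,500 = $188,100; Unit G2 $31,600 + $116,850 = $148,450; Unit PH2 $31,600 + $198,700 = $230,300.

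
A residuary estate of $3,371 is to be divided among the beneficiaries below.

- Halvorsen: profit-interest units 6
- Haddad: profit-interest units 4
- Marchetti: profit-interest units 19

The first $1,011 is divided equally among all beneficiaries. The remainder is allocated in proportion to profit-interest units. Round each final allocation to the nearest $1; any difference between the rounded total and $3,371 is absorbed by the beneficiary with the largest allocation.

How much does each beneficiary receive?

Halvorsen: $825; Haddad: $663; Marchetti: $1,883

First tranche $1,011 split equally: $337 each.
Remainder $2,360 by profit-interest units (total 29): Halvorsen 488.28 → $488; Haddad 325.52 → $326; Marchetti 1,546.21 → $1,546.
Totals: Halvorsen $337 + $488 = $825; Haddad $337 + $326 = $663; Marchetti $337 + $1,546 = $1,883.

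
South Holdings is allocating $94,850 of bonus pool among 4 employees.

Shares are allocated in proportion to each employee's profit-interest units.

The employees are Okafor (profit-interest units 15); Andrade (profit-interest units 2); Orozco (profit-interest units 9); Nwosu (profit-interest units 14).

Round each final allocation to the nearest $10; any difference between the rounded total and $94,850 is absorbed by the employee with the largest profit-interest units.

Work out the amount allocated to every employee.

Okafor: $35,570 · Andrade: $4,740 · Orozco: $21,340 · Nwosu: $33,200

Combined profit-interest units = 15 + 2 + 9 + 14 = 40.
Proportional shares: Okafor 35,568.75; Andrade 4,742.50; Orozco 21,341.25; Nwosu 33,197.50.
After rounding ($10): Okafor $35,570; Andrade $4,740; Orozco $21,340; Nwosu $33,200. Sum = $94,850.
No rounding difference to absorb.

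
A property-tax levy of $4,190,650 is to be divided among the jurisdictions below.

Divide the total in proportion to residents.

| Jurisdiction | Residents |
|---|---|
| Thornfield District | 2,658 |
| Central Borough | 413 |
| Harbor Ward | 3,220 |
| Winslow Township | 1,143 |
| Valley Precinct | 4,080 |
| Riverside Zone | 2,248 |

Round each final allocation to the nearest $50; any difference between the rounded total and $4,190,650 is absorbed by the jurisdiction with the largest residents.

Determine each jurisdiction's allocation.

Thornfield District: $809,400 | Central Borough: $125,750 | Harbor Ward: $980,500 | Winslow Township: $348,050 | Valley Precinct: $1,242,400 | Riverside Zone: $684,550

Residents total: 2,658 + 413 + 3,220 + 1,143 + 4,080 + 2,248 = 13,762.
Pro-rata amounts: Thornfield District 809,384.37; Central Borough 125,762.13; Harbor Ward 980,518.31; Winslow Township 348,053.55; Valley Precinct 1,242,395.87; Riverside Zone 684,535.77.
After rounding ($50): Thornfield District $809,400; Central Borough $125,750; Harbor Ward $980,500; Winslow Township $348,050; Valley Precinct $1,242,400; Riverside Zone $684,550. Sum = $4,190,650.
Rounded total matches; no reconciliation needed.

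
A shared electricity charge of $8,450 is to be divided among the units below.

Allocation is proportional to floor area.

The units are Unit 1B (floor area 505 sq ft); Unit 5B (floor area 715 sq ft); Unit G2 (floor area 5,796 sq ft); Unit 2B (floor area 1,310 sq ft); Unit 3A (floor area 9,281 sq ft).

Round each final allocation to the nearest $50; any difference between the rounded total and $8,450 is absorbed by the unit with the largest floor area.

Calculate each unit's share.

Unit 1B: $250 · Unit 5B: $350 · Unit G2: $2,800 · Unit 2B: $650 · Unit 3A: $4,400

Sum of floor area: 17,607.
Pro-rata amounts: Unit 1B 505/17,607 × $8,450 = 242.36; Unit 5B 715/17,607 × $8,450 = 343.14; Unit G2 5,796/17,607 × $8,450 = 2,781.63; Unit 2B 1,310/17,607 × $8,450 = 628.70; Unit 3A 9,281/17,607 × $8,450 = 4,454.16.
Rounded to nearest $50: Unit 1B $250; Unit 5B $350; Unit G2 $2,800; Unit 2B $650; Unit 3A $4,450. Sum = $8,500.
Difference $8,450 − $8,500 = −$50 applied to largest floor area (Unit 3A): Unit 3A becomes $4,400.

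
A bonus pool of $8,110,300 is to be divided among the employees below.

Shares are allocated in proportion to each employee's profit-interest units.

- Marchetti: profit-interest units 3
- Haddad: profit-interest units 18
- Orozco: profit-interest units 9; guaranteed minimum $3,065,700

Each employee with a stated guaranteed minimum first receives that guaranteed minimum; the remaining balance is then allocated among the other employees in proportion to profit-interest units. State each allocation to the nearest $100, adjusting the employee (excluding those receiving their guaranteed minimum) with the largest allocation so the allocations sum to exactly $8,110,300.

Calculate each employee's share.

Minimums first: Orozco $3,065,700. Remaining pool $5,044,600.
Remaining pool split over remaining profit-interest units 21: Marchetti 720,657.14 → $720,700; Haddad 4,323,942.86 → $4,323,900.

Marchetti: $720,700 | Haddad: $4,323,900 | Orozco: $3,065,700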